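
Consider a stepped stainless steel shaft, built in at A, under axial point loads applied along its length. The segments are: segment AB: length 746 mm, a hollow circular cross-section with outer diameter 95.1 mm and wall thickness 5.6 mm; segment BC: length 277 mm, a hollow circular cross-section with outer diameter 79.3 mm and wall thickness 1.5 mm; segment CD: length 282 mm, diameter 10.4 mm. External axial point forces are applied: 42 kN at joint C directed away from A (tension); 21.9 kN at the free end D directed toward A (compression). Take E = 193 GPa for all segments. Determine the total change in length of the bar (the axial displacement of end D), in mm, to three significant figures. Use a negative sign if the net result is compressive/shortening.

Internal axial forces (sectioning from the free end, tension +): N_CD = -21.9 kN, N_BC = 20.1 kN, N_AB = 20.1 kN.
A_AB = 1575 mm².
A_BC = 366.6 mm².
A_CD = 84.95 mm².
δ_AB = 20100·746/(1575·193000) = 0.04934 mm
δ_BC = 20100·277/(366.6·193000) = 0.07869 mm
δ_CD = -21900·282/(84.95·193000) = -0.3767 mm
δ = Σδ_i = -0.2487 mm.

-0.249 mm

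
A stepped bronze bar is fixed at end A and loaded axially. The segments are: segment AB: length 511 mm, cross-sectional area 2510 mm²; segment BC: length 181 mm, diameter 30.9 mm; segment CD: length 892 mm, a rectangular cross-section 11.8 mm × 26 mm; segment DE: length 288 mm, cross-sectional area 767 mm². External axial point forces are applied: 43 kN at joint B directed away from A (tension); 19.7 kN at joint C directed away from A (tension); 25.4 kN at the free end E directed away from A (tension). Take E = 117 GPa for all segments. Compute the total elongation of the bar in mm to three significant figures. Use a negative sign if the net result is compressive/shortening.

0.959 mm

Internal axial forces (sectioning from the free end, tension +): N_DE = 25.4 kN, N_CD = 25.4 kN, N_BC = 45.1 kN, N_AB = 88.1 kN.
A_BC = 749.9 mm².
A_CD = 306.8 mm².
δ_AB = 88100·511/(2510·117000) = 0.1533 mm
δ_BC = 45100·181/(749.9·117000) = 0.09304 mm
δ_CD = 25400·892/(306.8·117000) = 0.6312 mm
δ_DE = 25400·288/(767·117000) = 0.08152 mm
δ = Σδ_i = 0.959 mm.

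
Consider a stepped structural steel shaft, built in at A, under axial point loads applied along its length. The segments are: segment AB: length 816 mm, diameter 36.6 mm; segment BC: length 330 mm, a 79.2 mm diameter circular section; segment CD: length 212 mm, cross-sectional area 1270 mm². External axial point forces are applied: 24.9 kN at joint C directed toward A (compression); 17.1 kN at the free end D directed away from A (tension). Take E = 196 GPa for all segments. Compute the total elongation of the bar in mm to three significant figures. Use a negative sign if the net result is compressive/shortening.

Internal axial forces (sectioning from the free end, tension +): N_CD = 17.1 kN, N_BC = -7.8 kN, N_AB = -7.8 kN.
A_AB = 1052 mm².
A_BC = 4927 mm².
δ_AB = -7800·816/(1052·196000) = -0.03087 mm
δ_BC = -7800·330/(4927·196000) = -0.002666 mm
δ_CD = 17100·212/(1270·196000) = 0.01456 mm
δ = Σδ_i = -0.01897 mm.

-0.0190 mm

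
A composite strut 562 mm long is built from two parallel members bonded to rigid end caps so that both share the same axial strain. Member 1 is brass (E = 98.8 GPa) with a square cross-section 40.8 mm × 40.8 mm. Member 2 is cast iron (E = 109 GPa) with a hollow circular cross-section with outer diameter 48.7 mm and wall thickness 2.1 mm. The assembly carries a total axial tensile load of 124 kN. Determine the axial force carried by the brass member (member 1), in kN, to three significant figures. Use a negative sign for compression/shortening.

103 kN

A_1 = 1665 mm².
A_2 = 307.4 mm².
Equal strain + equilibrium ⇒ each member carries load in proportion to AE: A₁E₁ = 164500000 N, A₂E₂ = 33510000 N, ΣAE = 198000000 N.
F₁ = P·A₁E₁/ΣAE = 124000·164500000/198000000 = 103000 N.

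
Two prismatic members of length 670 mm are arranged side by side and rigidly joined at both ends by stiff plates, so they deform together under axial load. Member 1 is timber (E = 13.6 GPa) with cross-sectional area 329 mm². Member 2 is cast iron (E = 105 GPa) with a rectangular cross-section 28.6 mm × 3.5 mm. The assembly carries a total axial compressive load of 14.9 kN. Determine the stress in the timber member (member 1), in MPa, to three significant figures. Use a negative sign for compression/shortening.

-13.5 MPa

A_2 = 100.1 mm².
Equal strain + equilibrium ⇒ each member carries load in proportion to AE: A₁E₁ = 4474000 N, A₂E₂ = 10510000 N, ΣAE = 14980000 N.
σ₁ = P·E₁/ΣAE = -14900·13600/14980000 = -13.52 MPa.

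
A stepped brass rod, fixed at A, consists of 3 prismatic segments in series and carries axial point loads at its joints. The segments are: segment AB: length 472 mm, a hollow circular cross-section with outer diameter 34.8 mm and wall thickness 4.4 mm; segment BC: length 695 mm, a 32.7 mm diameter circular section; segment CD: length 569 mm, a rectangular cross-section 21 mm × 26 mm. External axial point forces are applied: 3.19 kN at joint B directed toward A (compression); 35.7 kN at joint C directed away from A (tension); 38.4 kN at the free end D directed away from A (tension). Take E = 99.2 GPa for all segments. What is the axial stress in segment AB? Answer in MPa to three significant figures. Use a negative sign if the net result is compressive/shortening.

Internal axial forces (sectioning from the free end, tension +): N_CD = 38.4 kN, N_BC = 74.1 kN, N_AB = 70.91 kN.
A_AB = 420.2 mm².
σ_AB = N_AB/A_AB = 70910/420.2 = 168.7 MPa.

169 MPa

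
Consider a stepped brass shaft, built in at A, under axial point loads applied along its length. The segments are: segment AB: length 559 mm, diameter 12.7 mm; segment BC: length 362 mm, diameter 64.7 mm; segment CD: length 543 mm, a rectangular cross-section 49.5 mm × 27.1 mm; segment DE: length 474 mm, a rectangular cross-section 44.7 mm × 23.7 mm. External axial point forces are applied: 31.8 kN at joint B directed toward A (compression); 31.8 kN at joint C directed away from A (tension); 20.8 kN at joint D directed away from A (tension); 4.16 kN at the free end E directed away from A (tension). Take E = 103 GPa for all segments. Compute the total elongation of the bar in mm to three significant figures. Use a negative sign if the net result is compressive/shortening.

1.25 mm

Internal axial forces (sectioning from the free end, tension +): N_DE = 4.16 kN, N_CD = 24.96 kN, N_BC = 56.76 kN, N_AB = 24.96 kN.
A_AB = 126.7 mm².
A_BC = 3288 mm².
A_CD = 1341 mm².
A_DE = 1059 mm².
δ_AB = 24960·559/(126.7·103000) = 1.069 mm
δ_BC = 56760·362/(3288·103000) = 0.06068 mm
δ_CD = 24960·543/(1341·103000) = 0.09809 mm
δ_DE = 4160·474/(1059·103000) = 0.01807 mm
δ = Σδ_i = 1.246 mm.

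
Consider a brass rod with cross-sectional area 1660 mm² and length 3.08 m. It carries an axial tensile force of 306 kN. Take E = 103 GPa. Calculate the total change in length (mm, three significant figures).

δ_mech = NL/(AE) = 306000·3080/(1660·103000) = 5.512 mm.

5.51 mm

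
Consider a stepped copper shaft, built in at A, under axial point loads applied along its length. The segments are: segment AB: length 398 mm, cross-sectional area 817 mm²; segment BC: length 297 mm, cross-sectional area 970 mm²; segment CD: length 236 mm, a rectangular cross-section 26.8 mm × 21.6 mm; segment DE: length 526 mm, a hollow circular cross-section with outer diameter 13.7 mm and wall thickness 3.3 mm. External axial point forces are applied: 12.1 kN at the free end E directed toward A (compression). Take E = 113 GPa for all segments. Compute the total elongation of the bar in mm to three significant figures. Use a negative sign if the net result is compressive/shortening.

Internal axial forces (sectioning from the free end, tension +): N_DE = -12.1 kN, N_CD = -12.1 kN, N_BC = -12.1 kN, N_AB = -12.1 kN.
A_CD = 578.9 mm².
A_DE = 107.8 mm².
δ_AB = -12100·398/(817·113000) = -0.05216 mm
δ_BC = -12100·297/(970·113000) = -0.03279 mm
δ_CD = -12100·236/(578.9·113000) = -0.04365 mm
δ_DE = -12100·526/(107.8·113000) = -0.5224 mm
δ = Σδ_i = -0.651 mm.

-0.651 mm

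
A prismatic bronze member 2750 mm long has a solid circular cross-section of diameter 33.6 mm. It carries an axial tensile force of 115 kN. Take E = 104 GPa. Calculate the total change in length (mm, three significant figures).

A = 886.7 mm².
δ_mech = NL/(AE) = 115000·2750/(886.7·104000) = 3.429 mm.

3.43 mm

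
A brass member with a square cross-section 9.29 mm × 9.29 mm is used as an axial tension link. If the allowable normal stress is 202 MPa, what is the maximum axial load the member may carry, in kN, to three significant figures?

17.4 kN

A = 86.3 mm².
P_max = σ_allow · A = 202 · 86.3 = 17430 N = 17.43 kN.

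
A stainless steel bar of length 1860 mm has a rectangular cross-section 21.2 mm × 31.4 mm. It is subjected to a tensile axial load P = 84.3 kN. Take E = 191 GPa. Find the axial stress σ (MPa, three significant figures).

A = 665.7 mm².
σ = N/A = 84300/665.7 = 126.6 MPa.

127 MPa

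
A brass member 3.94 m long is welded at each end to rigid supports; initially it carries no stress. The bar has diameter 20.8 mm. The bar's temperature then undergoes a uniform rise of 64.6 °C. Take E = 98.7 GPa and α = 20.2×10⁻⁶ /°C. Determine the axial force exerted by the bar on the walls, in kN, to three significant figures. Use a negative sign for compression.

Free thermal expansion αLΔT = 20.2e-6 · 3940 · 64.6 = 5.141 mm.
The walls impose strain ε = −(5.141)/3940 = -1.3049e-03; σ = Eε = 98700 · -1.3049e-03 = -128.8 MPa.
Wall reaction R = σ·A = -128.8·339.8 = -43760 N = -43.76 kN.

-43.8 kN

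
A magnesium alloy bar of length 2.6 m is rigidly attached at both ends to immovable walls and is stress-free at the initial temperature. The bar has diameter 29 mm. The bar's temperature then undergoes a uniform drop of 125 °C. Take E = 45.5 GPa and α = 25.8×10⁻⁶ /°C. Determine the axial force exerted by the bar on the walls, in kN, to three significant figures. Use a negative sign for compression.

96.9 kN

Free thermal expansion αLΔT = 25.8e-6 · 2600 · -125 = -8.385 mm.
The walls impose strain ε = −(-8.385)/2600 = 3.2250e-03; σ = Eε = 45500 · 3.2250e-03 = 146.7 MPa.
Wall reaction R = σ·A = 146.7·660.5 = 96920 N = 96.92 kN.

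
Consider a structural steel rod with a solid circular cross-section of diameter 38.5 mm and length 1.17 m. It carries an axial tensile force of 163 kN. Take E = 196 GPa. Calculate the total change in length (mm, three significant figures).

A = 1164 mm².
δ_mech = NL/(AE) = 163000·1170/(1164·196000) = 0.8358 mm.

0.836 mm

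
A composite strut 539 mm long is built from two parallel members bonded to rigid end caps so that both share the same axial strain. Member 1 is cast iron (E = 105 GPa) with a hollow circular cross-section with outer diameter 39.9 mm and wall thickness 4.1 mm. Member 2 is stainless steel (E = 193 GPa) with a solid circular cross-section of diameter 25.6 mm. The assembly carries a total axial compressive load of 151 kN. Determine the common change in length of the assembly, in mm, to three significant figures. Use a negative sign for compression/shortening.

-0.551 mm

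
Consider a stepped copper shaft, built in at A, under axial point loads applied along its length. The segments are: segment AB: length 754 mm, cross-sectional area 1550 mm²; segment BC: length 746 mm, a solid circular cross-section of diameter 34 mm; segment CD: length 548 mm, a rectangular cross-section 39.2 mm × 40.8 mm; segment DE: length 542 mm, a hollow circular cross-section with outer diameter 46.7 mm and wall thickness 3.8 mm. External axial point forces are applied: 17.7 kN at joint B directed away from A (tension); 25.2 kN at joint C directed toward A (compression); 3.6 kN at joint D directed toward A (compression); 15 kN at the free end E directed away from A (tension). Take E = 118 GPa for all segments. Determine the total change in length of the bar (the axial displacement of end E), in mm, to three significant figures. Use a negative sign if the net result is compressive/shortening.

Internal axial forces (sectioning from the free end, tension +): N_DE = 15 kN, N_CD = 11.4 kN, N_BC = -13.8 kN, N_AB = 3.9 kN.
A_BC = 907.9 mm².
A_CD = 1599 mm².
A_DE = 512.1 mm².
δ_AB = 3900·754/(1550·118000) = 0.01608 mm
δ_BC = -13800·746/(907.9·118000) = -0.09609 mm
δ_CD = 11400·548/(1599·118000) = 0.0331 mm
δ_DE = 15000·542/(512.1·118000) = 0.1345 mm
δ = Σδ_i = 0.08762 mm.

0.0876 mm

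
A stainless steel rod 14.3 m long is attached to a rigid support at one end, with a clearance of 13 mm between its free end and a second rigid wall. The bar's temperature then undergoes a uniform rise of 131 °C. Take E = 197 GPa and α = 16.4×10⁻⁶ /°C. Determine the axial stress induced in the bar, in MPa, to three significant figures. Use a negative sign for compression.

-244 MPa

Free thermal expansion αLΔT = 16.4e-6 · 14300 · 131 = 30.72 mm.
The walls engage after the gap closes; constrained expansion = 30.72 − 13 = 17.72 mm.
The walls impose strain ε = −(17.72)/14300 = -1.2393e-03; σ = Eε = 197000 · -1.2393e-03 = -244.1 MPa.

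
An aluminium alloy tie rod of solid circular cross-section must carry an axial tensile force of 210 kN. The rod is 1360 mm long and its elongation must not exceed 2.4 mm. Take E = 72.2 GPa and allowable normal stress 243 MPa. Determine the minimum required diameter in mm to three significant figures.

45.8 mm

Required area A ≥ P/σ_allow = 210000/243 = 864.2 mm².
For a solid circular section, d ≥ √(4A/π) = 33.17 mm.
Elongation limit: A ≥ PL/(Eδ_allow) = 210000·1360/(72200·2.4) = 1648 mm² ⇒ d ≥ 45.81 mm.
The elongation limit governs.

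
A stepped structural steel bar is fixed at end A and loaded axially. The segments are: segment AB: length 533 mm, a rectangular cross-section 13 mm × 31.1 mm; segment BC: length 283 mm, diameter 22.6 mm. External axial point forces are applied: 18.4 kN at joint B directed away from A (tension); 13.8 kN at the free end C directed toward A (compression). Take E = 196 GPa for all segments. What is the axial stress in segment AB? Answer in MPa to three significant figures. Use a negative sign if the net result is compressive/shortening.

Internal axial forces (sectioning from the free end, tension +): N_BC = -13.8 kN, N_AB = 4.6 kN.
A_AB = 404.3 mm².
σ_AB = N_AB/A_AB = 4600/404.3 = 11.38 MPa.

11.4 MPa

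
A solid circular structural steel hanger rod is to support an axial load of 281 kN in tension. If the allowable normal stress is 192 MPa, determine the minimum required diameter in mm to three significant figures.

43.2 mm

Required area A ≥ P/σ_allow = 281000/192 = 1464 mm².
For a solid circular section, d ≥ √(4A/π) = 43.17 mm.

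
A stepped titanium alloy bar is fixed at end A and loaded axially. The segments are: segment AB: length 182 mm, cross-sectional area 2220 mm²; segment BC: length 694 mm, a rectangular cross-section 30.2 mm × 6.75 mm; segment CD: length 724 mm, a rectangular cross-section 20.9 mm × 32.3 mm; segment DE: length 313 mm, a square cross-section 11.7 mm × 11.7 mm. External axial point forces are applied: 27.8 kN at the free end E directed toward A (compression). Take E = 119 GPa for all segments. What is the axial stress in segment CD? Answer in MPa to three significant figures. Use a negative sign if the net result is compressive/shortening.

-41.2 MPa

Internal axial forces (sectioning from the free end, tension +): N_DE = -27.8 kN, N_CD = -27.8 kN, N_BC = -27.8 kN, N_AB = -27.8 kN.
A_CD = 675.1 mm².
σ_CD = N_CD/A_CD = -27800/675.1 = -41.18 MPa.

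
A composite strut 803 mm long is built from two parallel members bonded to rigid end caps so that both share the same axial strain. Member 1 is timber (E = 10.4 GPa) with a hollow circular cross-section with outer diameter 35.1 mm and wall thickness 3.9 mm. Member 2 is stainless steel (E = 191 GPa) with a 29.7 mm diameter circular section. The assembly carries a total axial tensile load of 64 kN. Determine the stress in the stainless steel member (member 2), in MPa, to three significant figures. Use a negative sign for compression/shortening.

A_1 = 382.3 mm².
A_2 = 692.8 mm².
Equal strain + equilibrium ⇒ each member carries load in proportion to AE: A₁E₁ = 3976000 N, A₂E₂ = 132300000 N, ΣAE = 136300000 N.
σ₂ = P·E₂/ΣAE = 64000·191000/136300000 = 89.69 MPa.

89.7 MPa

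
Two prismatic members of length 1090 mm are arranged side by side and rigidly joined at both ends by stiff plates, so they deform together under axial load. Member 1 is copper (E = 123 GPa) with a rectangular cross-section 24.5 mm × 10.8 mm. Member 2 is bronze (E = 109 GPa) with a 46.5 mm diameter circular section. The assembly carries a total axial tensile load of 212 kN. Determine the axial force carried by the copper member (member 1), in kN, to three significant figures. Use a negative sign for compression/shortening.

31.7 kN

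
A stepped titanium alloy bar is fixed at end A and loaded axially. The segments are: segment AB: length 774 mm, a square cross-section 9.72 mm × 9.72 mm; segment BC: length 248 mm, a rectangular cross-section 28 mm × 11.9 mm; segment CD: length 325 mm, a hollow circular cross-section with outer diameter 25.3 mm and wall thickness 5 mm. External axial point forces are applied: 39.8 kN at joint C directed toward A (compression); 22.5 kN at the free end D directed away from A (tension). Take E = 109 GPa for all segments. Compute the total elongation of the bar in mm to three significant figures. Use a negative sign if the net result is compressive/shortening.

Internal axial forces (sectioning from the free end, tension +): N_CD = 22.5 kN, N_BC = -17.3 kN, N_AB = -17.3 kN.
A_AB = 94.48 mm².
A_BC = 333.2 mm².
A_CD = 318.9 mm².
δ_AB = -17300·774/(94.48·109000) = -1.3 mm
δ_BC = -17300·248/(333.2·109000) = -0.1181 mm
δ_CD = 22500·325/(318.9·109000) = 0.2104 mm
δ = Σδ_i = -1.208 mm.

-1.21 mm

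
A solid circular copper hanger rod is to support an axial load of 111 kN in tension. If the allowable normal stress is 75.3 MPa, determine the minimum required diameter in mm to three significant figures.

43.3 mm

Required area A ≥ P/σ_allow = 111000/75.3 = 1474 mm².
For a solid circular section, d ≥ √(4A/π) = 43.32 mm.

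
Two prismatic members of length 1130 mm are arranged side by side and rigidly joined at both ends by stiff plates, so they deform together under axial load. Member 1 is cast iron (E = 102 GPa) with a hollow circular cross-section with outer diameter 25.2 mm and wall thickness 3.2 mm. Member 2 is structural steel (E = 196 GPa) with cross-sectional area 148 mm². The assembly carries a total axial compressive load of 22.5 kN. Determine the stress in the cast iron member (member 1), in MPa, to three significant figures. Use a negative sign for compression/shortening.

A_1 = 221.2 mm².
Equal strain + equilibrium ⇒ each member carries load in proportion to AE: A₁E₁ = 22560000 N, A₂E₂ = 29010000 N, ΣAE = 51570000 N.
σ₁ = P·E₁/ΣAE = -22500·102000/51570000 = -44.51 MPa.

-44.5 MPa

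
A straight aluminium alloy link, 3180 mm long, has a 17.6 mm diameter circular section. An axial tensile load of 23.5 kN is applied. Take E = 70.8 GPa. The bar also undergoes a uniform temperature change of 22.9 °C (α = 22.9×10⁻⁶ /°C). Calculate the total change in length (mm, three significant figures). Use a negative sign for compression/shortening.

6.01 mm

A = 243.3 mm².
δ_mech = NL/(AE) = 23500·3180/(243.3·70800) = 4.339 mm.
δ_thermal = αLΔT = 22.9e-6·3180·22.9 = 1.668 mm.
δ = δ_mech + δ_thermal = 6.006 mm.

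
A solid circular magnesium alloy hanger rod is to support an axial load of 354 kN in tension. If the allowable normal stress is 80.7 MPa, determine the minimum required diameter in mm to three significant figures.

74.7 mm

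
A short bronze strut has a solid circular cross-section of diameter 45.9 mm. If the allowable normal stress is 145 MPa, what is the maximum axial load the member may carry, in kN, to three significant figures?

240 kN

A = 1655 mm².
P_max = σ_allow · A = 145 · 1655 = 239900 N = 239.9 kN.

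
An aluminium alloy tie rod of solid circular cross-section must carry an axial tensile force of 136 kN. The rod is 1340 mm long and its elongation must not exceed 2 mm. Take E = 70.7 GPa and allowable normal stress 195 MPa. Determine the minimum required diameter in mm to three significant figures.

Required area A ≥ P/σ_allow = 136000/195 = 697.4 mm².
For a solid circular section, d ≥ √(4A/π) = 29.8 mm.
Elongation limit: A ≥ PL/(Eδ_allow) = 136000·1340/(70700·2) = 1289 mm² ⇒ d ≥ 40.51 mm.
The elongation limit governs.

40.5 mm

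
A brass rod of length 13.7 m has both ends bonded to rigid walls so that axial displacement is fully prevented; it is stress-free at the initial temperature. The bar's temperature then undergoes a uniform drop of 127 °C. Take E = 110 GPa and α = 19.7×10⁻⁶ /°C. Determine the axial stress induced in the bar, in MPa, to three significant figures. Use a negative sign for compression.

Free thermal expansion αLΔT = 19.7e-6 · 13700 · -127 = -34.28 mm.
The walls impose strain ε = −(-34.28)/13700 = 2.5019e-03; σ = Eε = 110000 · 2.5019e-03 = 275.2 MPa.

275 MPa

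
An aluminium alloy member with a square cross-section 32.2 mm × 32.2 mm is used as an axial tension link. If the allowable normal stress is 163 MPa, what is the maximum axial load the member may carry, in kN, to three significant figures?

A = 1037 mm².
P_max = σ_allow · A = 163 · 1037 = 169000 N = 169 kN.

169 kN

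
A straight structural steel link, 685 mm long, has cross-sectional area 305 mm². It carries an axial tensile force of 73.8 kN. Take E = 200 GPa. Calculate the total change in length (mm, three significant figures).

0.829 mm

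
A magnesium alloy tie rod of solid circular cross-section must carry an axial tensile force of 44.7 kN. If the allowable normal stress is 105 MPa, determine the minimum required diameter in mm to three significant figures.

23.3 mm

Required area A ≥ P/σ_allow = 44700/105 = 425.7 mm².
For a solid circular section, d ≥ √(4A/π) = 23.28 mm.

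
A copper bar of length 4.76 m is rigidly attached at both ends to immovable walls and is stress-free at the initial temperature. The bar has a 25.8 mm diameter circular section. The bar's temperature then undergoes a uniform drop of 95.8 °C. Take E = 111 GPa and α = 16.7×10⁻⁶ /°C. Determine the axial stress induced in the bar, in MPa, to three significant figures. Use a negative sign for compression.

178 MPa

Free thermal expansion αLΔT = 16.7e-6 · 4760 · -95.8 = -7.615 mm.
The walls impose strain ε = −(-7.615)/4760 = 1.5999e-03; σ = Eε = 111000 · 1.5999e-03 = 177.6 MPa.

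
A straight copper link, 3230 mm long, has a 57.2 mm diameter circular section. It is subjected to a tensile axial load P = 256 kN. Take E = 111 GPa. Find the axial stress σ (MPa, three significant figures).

99.6 MPa

A = 2570 mm².
σ = N/A = 256000/2570 = 99.62 MPa.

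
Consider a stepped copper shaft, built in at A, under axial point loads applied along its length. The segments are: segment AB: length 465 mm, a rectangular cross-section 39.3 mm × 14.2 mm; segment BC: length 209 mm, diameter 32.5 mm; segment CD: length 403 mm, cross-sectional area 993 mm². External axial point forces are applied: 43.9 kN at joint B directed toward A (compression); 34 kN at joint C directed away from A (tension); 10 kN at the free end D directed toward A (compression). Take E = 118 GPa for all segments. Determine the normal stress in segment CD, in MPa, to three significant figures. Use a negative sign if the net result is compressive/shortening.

Internal axial forces (sectioning from the free end, tension +): N_CD = -10 kN, N_BC = 24 kN, N_AB = -19.9 kN.
σ_CD = N_CD/A_CD = -10000/993 = -10.07 MPa.

-10.1 MPa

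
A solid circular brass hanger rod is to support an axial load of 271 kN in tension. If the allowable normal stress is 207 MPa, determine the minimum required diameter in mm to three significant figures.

Required area A ≥ P/σ_allow = 271000/207 = 1309 mm².
For a solid circular section, d ≥ √(4A/π) = 40.83 mm.

40.8 mm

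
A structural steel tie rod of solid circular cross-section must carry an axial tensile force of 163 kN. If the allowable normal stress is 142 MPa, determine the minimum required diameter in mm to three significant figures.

38.2 mm

Required area A ≥ P/σ_allow = 163000/142 = 1148 mm².
For a solid circular section, d ≥ √(4A/π) = 38.23 mm.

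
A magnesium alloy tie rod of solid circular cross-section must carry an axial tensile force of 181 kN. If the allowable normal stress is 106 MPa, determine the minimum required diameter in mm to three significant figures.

Required area A ≥ P/σ_allow = 181000/106 = 1708 mm².
For a solid circular section, d ≥ √(4A/π) = 46.63 mm.

46.6 mm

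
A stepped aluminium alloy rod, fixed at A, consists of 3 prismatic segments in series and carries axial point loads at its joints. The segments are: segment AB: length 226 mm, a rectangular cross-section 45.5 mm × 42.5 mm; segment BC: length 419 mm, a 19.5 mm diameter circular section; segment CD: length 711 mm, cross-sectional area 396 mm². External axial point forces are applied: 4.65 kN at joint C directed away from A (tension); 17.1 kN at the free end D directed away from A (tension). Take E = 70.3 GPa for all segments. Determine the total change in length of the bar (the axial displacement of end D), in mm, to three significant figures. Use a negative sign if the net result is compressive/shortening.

0.907 mm

Internal axial forces (sectioning from the free end, tension +): N_CD = 17.1 kN, N_BC = 21.75 kN, N_AB = 21.75 kN.
A_AB = 1934 mm².
A_BC = 298.6 mm².
δ_AB = 21750·226/(1934·70300) = 0.03616 mm
δ_BC = 21750·419/(298.6·70300) = 0.4341 mm
δ_CD = 17100·711/(396·70300) = 0.4367 mm
δ = Σδ_i = 0.907 mm.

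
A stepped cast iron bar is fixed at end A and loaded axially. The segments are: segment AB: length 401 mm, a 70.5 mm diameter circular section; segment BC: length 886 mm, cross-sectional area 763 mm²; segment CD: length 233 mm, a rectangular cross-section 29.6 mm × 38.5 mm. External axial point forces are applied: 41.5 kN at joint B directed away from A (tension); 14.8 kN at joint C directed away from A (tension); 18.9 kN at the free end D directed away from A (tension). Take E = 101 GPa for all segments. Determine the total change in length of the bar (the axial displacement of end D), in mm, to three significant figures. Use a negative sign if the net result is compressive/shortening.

Internal axial forces (sectioning from the free end, tension +): N_CD = 18.9 kN, N_BC = 33.7 kN, N_AB = 75.2 kN.
A_AB = 3904 mm².
A_CD = 1140 mm².
δ_AB = 75200·401/(3904·101000) = 0.07648 mm
δ_BC = 33700·886/(763·101000) = 0.3875 mm
δ_CD = 18900·233/(1140·101000) = 0.03826 mm
δ = Σδ_i = 0.5022 mm.

0.502 mm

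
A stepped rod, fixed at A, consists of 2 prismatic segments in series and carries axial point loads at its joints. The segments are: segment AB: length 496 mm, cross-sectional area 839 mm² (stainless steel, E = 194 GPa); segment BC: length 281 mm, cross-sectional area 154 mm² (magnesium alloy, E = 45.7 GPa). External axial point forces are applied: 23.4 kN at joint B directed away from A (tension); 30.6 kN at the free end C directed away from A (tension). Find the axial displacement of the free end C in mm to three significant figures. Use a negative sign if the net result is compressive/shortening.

1.39 mm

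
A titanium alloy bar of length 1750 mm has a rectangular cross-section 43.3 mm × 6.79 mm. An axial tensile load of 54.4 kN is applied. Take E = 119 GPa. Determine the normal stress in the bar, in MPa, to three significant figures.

A = 294 mm².
σ = N/A = 54400/294 = 185 MPa.

185 MPa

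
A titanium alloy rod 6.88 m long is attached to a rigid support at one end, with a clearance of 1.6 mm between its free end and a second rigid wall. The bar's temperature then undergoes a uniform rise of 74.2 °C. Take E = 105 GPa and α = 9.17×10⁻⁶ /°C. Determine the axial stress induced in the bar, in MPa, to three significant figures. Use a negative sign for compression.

-47.0 MPa

Free thermal expansion αLΔT = 9.17e-6 · 6880 · 74.2 = 4.681 mm.
The walls engage after the gap closes; constrained expansion = 4.681 − 1.6 = 3.081 mm.
The walls impose strain ε = −(3.081)/6880 = -4.4786e-04; σ = Eε = 105000 · -4.4786e-04 = -47.02 MPa.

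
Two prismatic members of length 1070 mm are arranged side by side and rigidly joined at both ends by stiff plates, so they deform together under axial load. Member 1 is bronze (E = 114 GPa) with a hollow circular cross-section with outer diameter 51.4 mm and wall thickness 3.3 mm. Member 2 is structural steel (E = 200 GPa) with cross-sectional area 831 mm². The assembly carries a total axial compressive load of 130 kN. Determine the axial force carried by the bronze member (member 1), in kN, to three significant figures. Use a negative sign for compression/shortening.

A_1 = 498.7 mm².
Equal strain + equilibrium ⇒ each member carries load in proportion to AE: A₁E₁ = 56850000 N, A₂E₂ = 166200000 N, ΣAE = 223000000 N.
F₁ = P·A₁E₁/ΣAE = -130000·56850000/223000000 = -33130 N.

-33.1 kN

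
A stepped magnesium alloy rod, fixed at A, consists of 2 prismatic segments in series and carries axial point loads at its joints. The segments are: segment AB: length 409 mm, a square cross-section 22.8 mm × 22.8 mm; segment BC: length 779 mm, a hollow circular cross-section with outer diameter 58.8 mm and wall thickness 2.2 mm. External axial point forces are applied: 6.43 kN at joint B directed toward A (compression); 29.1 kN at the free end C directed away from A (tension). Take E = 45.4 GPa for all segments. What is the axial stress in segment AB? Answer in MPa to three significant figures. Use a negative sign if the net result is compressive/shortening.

43.6 MPa

Internal axial forces (sectioning from the free end, tension +): N_BC = 29.1 kN, N_AB = 22.67 kN.
A_AB = 519.8 mm².
σ_AB = N_AB/A_AB = 22670/519.8 = 43.61 MPa.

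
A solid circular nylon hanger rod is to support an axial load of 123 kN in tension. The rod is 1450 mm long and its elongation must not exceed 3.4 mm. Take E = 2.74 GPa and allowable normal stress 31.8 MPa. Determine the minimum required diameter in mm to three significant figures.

156 mm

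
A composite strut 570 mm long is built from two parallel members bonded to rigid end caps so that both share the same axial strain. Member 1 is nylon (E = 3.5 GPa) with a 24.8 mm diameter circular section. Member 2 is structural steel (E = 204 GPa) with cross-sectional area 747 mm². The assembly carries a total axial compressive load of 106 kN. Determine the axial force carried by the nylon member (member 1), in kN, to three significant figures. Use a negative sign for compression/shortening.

A_1 = 483.1 mm².
Equal strain + equilibrium ⇒ each member carries load in proportion to AE: A₁E₁ = 1691000 N, A₂E₂ = 152400000 N, ΣAE = 154100000 N.
F₁ = P·A₁E₁/ΣAE = -106000·1691000/154100000 = -1163 N.

-1.16 kN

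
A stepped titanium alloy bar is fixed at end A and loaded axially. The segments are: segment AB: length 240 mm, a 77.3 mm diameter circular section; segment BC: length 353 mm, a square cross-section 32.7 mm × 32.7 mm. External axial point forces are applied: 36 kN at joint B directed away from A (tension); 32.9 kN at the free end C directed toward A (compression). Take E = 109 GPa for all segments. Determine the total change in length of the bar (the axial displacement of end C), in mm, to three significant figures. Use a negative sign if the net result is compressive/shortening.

Internal axial forces (sectioning from the free end, tension +): N_BC = -32.9 kN, N_AB = 3.1 kN.
A_AB = 4693 mm².
A_BC = 1069 mm².
δ_AB = 3100·240/(4693·109000) = 0.001454 mm
δ_BC = -32900·353/(1069·109000) = -0.09964 mm
δ = Σδ_i = -0.09819 mm.

-0.0982 mm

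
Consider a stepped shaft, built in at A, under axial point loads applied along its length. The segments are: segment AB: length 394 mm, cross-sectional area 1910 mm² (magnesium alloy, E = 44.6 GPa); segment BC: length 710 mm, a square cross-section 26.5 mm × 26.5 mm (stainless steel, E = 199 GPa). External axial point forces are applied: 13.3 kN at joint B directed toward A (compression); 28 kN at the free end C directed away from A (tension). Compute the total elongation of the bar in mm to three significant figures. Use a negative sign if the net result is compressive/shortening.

0.210 mm

Internal axial forces (sectioning from the free end, tension +): N_BC = 28 kN, N_AB = 14.7 kN.
A_BC = 702.2 mm².
δ_AB = 14700·394/(1910·44600) = 0.06799 mm
δ_BC = 28000·710/(702.2·199000) = 0.1423 mm
δ = Σδ_i = 0.2102 mm.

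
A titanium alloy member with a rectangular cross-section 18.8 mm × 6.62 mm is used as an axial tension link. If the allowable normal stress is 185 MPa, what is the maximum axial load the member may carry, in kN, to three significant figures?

23.0 kN

A = 124.5 mm².
P_max = σ_allow · A = 185 · 124.5 = 23020 N = 23.02 kN.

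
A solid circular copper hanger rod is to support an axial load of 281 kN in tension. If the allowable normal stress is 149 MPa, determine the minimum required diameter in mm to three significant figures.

Required area A ≥ P/σ_allow = 281000/149 = 1886 mm².
For a solid circular section, d ≥ √(4A/π) = 49 mm.

49.0 mm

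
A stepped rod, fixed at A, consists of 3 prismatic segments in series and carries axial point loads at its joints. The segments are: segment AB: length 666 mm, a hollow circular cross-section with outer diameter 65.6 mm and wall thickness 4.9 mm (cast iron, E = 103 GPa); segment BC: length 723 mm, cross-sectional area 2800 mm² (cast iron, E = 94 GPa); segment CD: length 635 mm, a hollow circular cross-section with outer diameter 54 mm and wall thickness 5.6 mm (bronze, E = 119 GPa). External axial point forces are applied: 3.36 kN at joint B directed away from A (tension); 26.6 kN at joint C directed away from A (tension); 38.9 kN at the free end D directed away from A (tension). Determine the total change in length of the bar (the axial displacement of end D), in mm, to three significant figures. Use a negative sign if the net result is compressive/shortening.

0.900 mm

Internal axial forces (sectioning from the free end, tension +): N_CD = 38.9 kN, N_BC = 65.5 kN, N_AB = 68.86 kN.
A_AB = 934.4 mm².
A_CD = 851.5 mm².
δ_AB = 68860·666/(934.4·103000) = 0.4765 mm
δ_BC = 65500·723/(2800·94000) = 0.1799 mm
δ_CD = 38900·635/(851.5·119000) = 0.2438 mm
δ = Σδ_i = 0.9002 mm.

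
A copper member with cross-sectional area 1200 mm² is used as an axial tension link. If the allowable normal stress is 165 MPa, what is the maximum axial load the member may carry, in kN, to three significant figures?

P_max = σ_allow · A = 165 · 1200 = 198000 N = 198 kN.

198 kN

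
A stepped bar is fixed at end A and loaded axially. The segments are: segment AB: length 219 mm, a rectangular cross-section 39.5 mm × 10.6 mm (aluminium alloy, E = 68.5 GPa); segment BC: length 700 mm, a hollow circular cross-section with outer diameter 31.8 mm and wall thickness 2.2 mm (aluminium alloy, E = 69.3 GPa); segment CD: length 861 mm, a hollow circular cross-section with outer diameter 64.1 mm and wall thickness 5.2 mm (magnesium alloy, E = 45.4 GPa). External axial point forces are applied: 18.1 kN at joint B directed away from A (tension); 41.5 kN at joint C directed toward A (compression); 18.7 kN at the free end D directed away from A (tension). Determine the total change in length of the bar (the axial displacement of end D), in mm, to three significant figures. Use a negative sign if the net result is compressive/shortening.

-0.793 mm

Internal axial forces (sectioning from the free end, tension +): N_CD = 18.7 kN, N_BC = -22.8 kN, N_AB = -4.7 kN.
A_AB = 418.7 mm².
A_BC = 204.6 mm².
A_CD = 962.2 mm².
δ_AB = -4700·219/(418.7·68500) = -0.03589 mm
δ_BC = -22800·700/(204.6·69300) = -1.126 mm
δ_CD = 18700·861/(962.2·45400) = 0.3686 mm
δ = Σδ_i = -0.7931 mm.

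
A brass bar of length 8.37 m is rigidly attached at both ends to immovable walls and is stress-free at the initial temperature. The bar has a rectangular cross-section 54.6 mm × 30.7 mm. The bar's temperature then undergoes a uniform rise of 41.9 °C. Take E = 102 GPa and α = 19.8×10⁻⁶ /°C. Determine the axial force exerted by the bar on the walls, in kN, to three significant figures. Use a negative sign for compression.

-142 kN

Free thermal expansion αLΔT = 19.8e-6 · 8370 · 41.9 = 6.944 mm.
The walls impose strain ε = −(6.944)/8370 = -8.2962e-04; σ = Eε = 102000 · -8.2962e-04 = -84.62 MPa.
Wall reaction R = σ·A = -84.62·1676 = -141800 N = -141.8 kN.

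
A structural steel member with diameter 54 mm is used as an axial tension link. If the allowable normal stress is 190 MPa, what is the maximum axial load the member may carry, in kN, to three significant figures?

A = 2290 mm².
P_max = σ_allow · A = 190 · 2290 = 435100 N = 435.1 kN.

435 kN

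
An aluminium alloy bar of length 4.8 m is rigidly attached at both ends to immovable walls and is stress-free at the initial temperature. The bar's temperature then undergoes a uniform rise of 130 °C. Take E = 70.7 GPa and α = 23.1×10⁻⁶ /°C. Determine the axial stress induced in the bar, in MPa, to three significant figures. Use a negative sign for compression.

Free thermal expansion αLΔT = 23.1e-6 · 4800 · 130 = 14.41 mm.
The walls impose strain ε = −(14.41)/4800 = -3.0030e-03; σ = Eε = 70700 · -3.0030e-03 = -212.3 MPa.

-212 MPa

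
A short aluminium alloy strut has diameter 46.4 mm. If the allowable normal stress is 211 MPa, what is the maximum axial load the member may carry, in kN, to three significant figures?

A = 1691 mm².
P_max = σ_allow · A = 211 · 1691 = 356800 N = 356.8 kN.

357 kN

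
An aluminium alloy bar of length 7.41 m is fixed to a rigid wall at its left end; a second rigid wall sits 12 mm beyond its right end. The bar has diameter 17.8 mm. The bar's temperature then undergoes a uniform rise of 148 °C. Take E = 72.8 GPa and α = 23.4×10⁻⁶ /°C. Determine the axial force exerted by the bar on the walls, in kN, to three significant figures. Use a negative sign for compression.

-33.4 kN

Free thermal expansion αLΔT = 23.4e-6 · 7410 · 148 = 25.66 mm.
The walls engage after the gap closes; constrained expansion = 25.66 − 12 = 13.66 mm.
The walls impose strain ε = −(13.66)/7410 = -1.8438e-03; σ = Eε = 72800 · -1.8438e-03 = -134.2 MPa.
Wall reaction R = σ·A = -134.2·248.8 = -33400 N = -33.4 kN.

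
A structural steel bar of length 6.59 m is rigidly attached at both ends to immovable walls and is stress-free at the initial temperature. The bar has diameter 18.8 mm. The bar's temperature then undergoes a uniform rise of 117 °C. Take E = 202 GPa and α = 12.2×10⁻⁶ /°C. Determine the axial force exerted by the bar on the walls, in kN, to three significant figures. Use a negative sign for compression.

Free thermal expansion αLΔT = 12.2e-6 · 6590 · 117 = 9.407 mm.
The walls impose strain ε = −(9.407)/6590 = -1.4274e-03; σ = Eε = 202000 · -1.4274e-03 = -288.3 MPa.
Wall reaction R = σ·A = -288.3·277.6 = -80040 N = -80.04 kN.

-80.0 kN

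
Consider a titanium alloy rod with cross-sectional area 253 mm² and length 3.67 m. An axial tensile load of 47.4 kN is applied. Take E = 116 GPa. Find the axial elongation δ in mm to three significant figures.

δ_mech = NL/(AE) = 47400·3670/(253·116000) = 5.927 mm.

5.93 mm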